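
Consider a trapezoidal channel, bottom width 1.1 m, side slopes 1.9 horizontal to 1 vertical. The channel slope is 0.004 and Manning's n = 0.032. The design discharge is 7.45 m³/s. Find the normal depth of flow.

y_n = 1.32 m

Manning's equation rearranged: A R^(2/3) = nQ / (1·√S) = 0.032 × 7.45 / (√0.004) = 3.769.
Trying y = 1.54 m: A R^(2/3) = 5.36 — over.
Trying y = 1.04 m: A R^(2/3) = 2.211 — short.
Trying y = 1.32 m: A R^(2/3) = 3.768 — close enough.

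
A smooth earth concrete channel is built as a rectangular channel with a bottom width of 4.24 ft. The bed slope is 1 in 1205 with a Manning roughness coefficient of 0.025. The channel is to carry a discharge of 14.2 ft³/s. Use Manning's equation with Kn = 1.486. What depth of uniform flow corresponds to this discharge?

y_n = 1.94 ft

Manning's equation rearranged: A R^(2/3) = nQ / (1.486·√S) = 0.025 × 14.2 / (1.486 × √0.0008299) = 8.293.
Try y = 2.11 ft: A R^(2/3) = 9.286 — too large.
Try y = 1.63 ft: A R^(2/3) = 6.545 — too small.
Try y = 1.94 ft: A R^(2/3) = 8.297 — close enough.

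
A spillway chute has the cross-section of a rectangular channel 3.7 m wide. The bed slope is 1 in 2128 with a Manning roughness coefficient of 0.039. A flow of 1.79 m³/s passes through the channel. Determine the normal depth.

y_n = 1.11 m

Manning's equation rearranged: A R^(2/3) = nQ / (1·√S) = 0.039 × 1.79 / (√0.0004699) = 3.22.
Trying y = 1.24 m: A R^(2/3) = 3.762 — too large.
Trying y = 1.11 m: A R^(2/3) = 3.219 — matches.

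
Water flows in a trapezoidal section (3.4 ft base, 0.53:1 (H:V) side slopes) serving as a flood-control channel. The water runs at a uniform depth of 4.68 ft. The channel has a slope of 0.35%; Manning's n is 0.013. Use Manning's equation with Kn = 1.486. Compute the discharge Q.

With bottom width b = 3.4 ft and side slope z = 0.53: A = (b + zy)y = (3.4 + 0.53×4.68)×4.68 = 27.52 ft²; P = b + 2y√(1+z²) = 3.4 + 2×4.68×1.132 = 13.99 ft.
Hydraulic radius R = A/P = 27.52/13.99 = 1.967 ft.
Manning's equation: Q = (1.486/n) A R^(2/3) S^(1/2) = (1.486/0.013) × 27.52 × 1.967^(2/3) × 0.0035^(1/2) = 292 ft³/s.

Q = 292 ft³/s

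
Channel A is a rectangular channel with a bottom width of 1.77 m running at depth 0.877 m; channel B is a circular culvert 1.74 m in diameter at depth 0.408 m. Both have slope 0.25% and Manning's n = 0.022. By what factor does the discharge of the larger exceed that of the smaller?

Channel A: Flow area A = b·y = 1.77 × 0.877 = 1.552 m². Wetted perimeter P = b + 2y = 1.77 + 2×0.877 = 3.524 m. Hydraulic radius R = A/P = 1.552/3.524 = 0.4405 m. Q_A = (1/0.022)·1.552·0.4405^(2/3)·√0.0025 = 2.042 m³/s.
Channel B: For a circular section of diameter D = 1.74 m at depth y = 0.408 m, the central angle is θ = 2 arccos(1 − 2y/D) = 2.022 rad. Then A = (D²/8)(θ − sin θ) = 0.4246 m² and P = Dθ/2 = 1.759 m. Hydraulic radius R = A/P = 0.4246/1.759 = 0.2414 m. Q_B = (1/0.022)·0.4246·0.2414^(2/3)·√0.0025 = 0.3741 m³/s.
The larger discharge is 2.042 m³/s and the smaller is 0.3741 m³/s; the ratio is 5.46.

5.46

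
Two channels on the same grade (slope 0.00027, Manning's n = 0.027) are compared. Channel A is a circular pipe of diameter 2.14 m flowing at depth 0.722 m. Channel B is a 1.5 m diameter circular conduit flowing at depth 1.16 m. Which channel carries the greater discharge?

channel B

Channel A: For a circular section of diameter D = 2.14 m at depth y = 0.722 m, the central angle is θ = 2 arccos(1 − 2y/D) = 2.479 rad. Then A = (D²/8)(θ − sin θ) = 1.067 m² and P = Dθ/2 = 2.653 m. Hydraulic radius R = A/P = 1.067/2.653 = 0.4023 m. Q_A = (1/0.027)·1.067·0.4023^(2/3)·√0.00027 = 0.3539 m³/s.
Channel B: For a circular section of diameter D = 1.5 m at depth y = 1.16 m, the central angle is θ = 2 arccos(1 − 2y/D) = 4.298 rad. Then A = (D²/8)(θ − sin θ) = 1.466 m² and P = Dθ/2 = 3.224 m. Hydraulic radius R = A/P = 1.466/3.224 = 0.4549 m. Q_B = (1/0.027)·1.466·0.4549^(2/3)·√0.00027 = 0.5278 m³/s.
Q_A = 0.3539 m³/s vs Q_B = 0.5278 m³/s, so channel B carries more.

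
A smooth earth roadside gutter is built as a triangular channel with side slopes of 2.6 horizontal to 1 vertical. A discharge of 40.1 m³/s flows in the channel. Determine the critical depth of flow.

At critical depth, Q² T / (g A³) = 1, i.e. A³/T = Q²/g = 40.1²/9.81 = 163.9.
Trying y = 1.77 m: A³/T = 58.72 — low.
Trying y = 2.17 m: A³/T = 162.6 — ≈ 163.9.

y_c = 2.17 m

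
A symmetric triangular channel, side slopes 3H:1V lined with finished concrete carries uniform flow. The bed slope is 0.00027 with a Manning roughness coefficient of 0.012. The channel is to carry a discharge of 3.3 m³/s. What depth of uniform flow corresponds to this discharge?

y_n = 1.11 m

Manning's equation rearranged: A R^(2/3) = nQ / (1·√S) = 0.012 × 3.3 / (√0.00027) = 2.41.
At y = 1.36 m: A R^(2/3) = 4.143 — high.
At y = 0.972 m: A R^(2/3) = 1.692 — low.
At y = 1.11 m: A R^(2/3) = 2.41 — ≈ 2.41.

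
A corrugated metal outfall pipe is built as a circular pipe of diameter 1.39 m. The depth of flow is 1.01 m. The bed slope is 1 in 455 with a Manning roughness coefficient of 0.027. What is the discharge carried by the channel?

Q = 1.14 m³/s

For a circular section of diameter D = 1.39 m at depth y = 1.01 m, the central angle is θ = 2 arccos(1 − 2y/D) = 4.082 rad. Then A = (D²/8)(θ − sin θ) = 1.181 m² and P = Dθ/2 = 2.837 m.
Hydraulic radius R = A/P = 1.181/2.837 = 0.4163 m.
Manning's equation: Q = (1/n) A R^(2/3) S^(1/2) = (1/0.027) × 1.181 × 0.4163^(2/3) × 0.002198^(1/2) = 1.14 m³/s.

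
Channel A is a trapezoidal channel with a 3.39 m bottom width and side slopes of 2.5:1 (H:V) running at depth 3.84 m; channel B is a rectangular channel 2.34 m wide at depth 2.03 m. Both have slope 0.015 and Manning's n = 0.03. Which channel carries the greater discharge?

Channel A: With bottom width b = 3.39 m and side slope z = 2.5: A = (b + zy)y = (3.39 + 2.5×3.84)×3.84 = 49.88 m²; P = b + 2y√(1+z²) = 3.39 + 2×3.84×2.693 = 24.07 m. Hydraulic radius R = A/P = 49.88/24.07 = 2.072 m. Q_A = (1/0.03)·49.88·2.072^(2/3)·√0.015 = 331 m³/s.
Channel B: Flow area A = b·y = 2.34 × 2.03 = 4.75 m². Wetted perimeter P = b + 2y = 2.34 + 2×2.03 = 6.4 m. Hydraulic radius R = A/P = 4.75/6.4 = 0.7422 m. Q_B = (1/0.03)·4.75·0.7422^(2/3)·√0.015 = 15.9 m³/s.
Q_A = 331 m³/s vs Q_B = 15.9 m³/s, so channel A carries more.

channel A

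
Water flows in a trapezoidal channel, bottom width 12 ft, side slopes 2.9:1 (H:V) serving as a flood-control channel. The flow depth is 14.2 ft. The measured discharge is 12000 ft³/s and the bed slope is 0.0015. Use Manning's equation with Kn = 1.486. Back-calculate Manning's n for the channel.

n = 0.014

With bottom width b = 12 ft and side slope z = 2.9: A = (b + zy)y = (12 + 2.9×14.2)×14.2 = 755.2 ft²; P = b + 2y√(1+z²) = 12 + 2×14.2×3.068 = 99.12 ft.
Hydraulic radius R = A/P = 755.2/99.12 = 7.619 ft.
Rearranging Manning's equation: n = (1.486/Q) A R^(2/3) S^(1/2) = (1.486/12000) × 755.2 × 7.619^(2/3) × √0.0015 = 0.014.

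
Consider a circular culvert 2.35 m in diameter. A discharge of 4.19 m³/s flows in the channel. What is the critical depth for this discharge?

y_c = 0.932 m

At critical depth, Q² T / (g A³) = 1, i.e. A³/T = Q²/g = 4.19²/9.81 = 1.79.
Try y = 0.756 m: A³/T = 0.7976 — too small.
Try y = 0.932 m: A³/T = 1.787 — close enough.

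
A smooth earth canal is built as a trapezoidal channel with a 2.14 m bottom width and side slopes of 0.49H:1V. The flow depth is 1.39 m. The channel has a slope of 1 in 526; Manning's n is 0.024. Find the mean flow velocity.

With bottom width b = 2.14 m and side slope z = 0.49: A = (b + zy)y = (2.14 + 0.49×1.39)×1.39 = 3.921 m²; P = b + 2y√(1+z²) = 2.14 + 2×1.39×1.114 = 5.236 m.
Hydraulic radius R = A/P = 3.921/5.236 = 0.7489 m.
From Manning's equation, V = (1/n) R^(2/3) S^(1/2) = (1/0.024) × 0.7489^(2/3) × 0.001901^(1/2) = 1.5 m/s.

V = 1.5 m/s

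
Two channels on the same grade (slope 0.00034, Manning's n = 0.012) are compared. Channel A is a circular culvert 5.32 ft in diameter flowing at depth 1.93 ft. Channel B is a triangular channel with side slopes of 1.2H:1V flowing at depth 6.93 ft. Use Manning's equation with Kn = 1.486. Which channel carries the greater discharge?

Channel A: For a circular section of diameter D = 5.32 ft at depth y = 1.93 ft, the central angle is θ = 2 arccos(1 − 2y/D) = 2.586 rad. Then A = (D²/8)(θ − sin θ) = 7.28 ft² and P = Dθ/2 = 6.878 ft. Hydraulic radius R = A/P = 7.28/6.878 = 1.059 ft. Q_A = (1.486/0.012)·7.28·1.059^(2/3)·√0.00034 = 17.27 ft³/s.
Channel B: For a triangular section with side slope z = 1.2: A = zy² = 1.2×6.93² = 57.63 ft²; P = 2y√(1+z²) = 2×6.93×1.562 = 21.65 ft. Hydraulic radius R = A/P = 57.63/21.65 = 2.662 ft. Q_B = (1.486/0.012)·57.63·2.662^(2/3)·√0.00034 = 252.7 ft³/s.
Q_A = 17.27 ft³/s vs Q_B = 252.7 ft³/s, so channel B carries more.

channel B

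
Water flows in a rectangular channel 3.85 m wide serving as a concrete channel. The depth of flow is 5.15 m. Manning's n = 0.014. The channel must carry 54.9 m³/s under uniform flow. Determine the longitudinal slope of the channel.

Flow area A = b·y = 3.85 × 5.15 = 19.83 m². Wetted perimeter P = b + 2y = 3.85 + 2×5.15 = 14.15 m.
Hydraulic radius R = A/P = 19.83/14.15 = 1.401 m.
From Manning's equation, S = [nQ / (1 A R^(2/3))]² = [0.014 × 54.9 / (1 × 19.83 × 1.401^(2/3))]² = 0.000958.

S = 0.000958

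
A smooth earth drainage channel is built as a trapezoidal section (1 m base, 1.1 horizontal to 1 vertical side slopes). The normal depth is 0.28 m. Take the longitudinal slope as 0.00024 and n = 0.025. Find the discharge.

Q = 0.0776 m³/s

With bottom width b = 1 m and side slope z = 1.1: A = (b + zy)y = (1 + 1.1×0.28)×0.28 = 0.3662 m²; P = b + 2y√(1+z²) = 1 + 2×0.28×1.487 = 1.832 m.
Hydraulic radius R = A/P = 0.3662/1.832 = 0.1999 m.
Manning's equation: Q = (1/n) A R^(2/3) S^(1/2) = (1/0.025) × 0.3662 × 0.1999^(2/3) × 0.00024^(1/2) = 0.0776 m³/s.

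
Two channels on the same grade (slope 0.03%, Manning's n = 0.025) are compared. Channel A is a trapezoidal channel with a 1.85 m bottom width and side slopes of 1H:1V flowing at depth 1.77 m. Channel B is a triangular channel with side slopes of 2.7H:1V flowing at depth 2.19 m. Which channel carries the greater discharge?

channel B

Channel A: With bottom width b = 1.85 m and side slope z = 1: A = (b + zy)y = (1.85 + 1×1.77)×1.77 = 6.407 m²; P = b + 2y√(1+z²) = 1.85 + 2×1.77×1.414 = 6.856 m. Hydraulic radius R = A/P = 6.407/6.856 = 0.9345 m. Q_A = (1/0.025)·6.407·0.9345^(2/3)·√0.0003 = 4.243 m³/s.
Channel B: For a triangular section with side slope z = 2.7: A = zy² = 2.7×2.19² = 12.95 m²; P = 2y√(1+z²) = 2×2.19×2.879 = 12.61 m. Hydraulic radius R = A/P = 12.95/12.61 = 1.027 m. Q_B = (1/0.025)·12.95·1.027^(2/3)·√0.0003 = 9.131 m³/s.
Q_A = 4.243 m³/s vs Q_B = 9.131 m³/s, so channel B carries more.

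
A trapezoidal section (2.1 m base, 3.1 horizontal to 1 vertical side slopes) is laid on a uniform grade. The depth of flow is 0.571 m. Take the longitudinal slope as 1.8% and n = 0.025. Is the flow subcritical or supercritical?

supercritical

With bottom width b = 2.1 m and side slope z = 3.1: A = (b + zy)y = (2.1 + 3.1×0.571)×0.571 = 2.21 m²; P = b + 2y√(1+z²) = 2.1 + 2×0.571×3.257 = 5.82 m.
Hydraulic radius R = A/P = 2.21/5.82 = 0.3797 m.
V = (1/n) R^(2/3) √S = (1/0.025) × 0.3797^(2/3) × √0.018 = 2.814 m/s. Hydraulic depth D_h = A/T = 2.21/5.64 = 0.3918 m.
Froude number Fr = V/√(g·D_h) = 2.814/√(9.81×0.3918) = 1.44, which is greater than 1, so the flow is supercritical.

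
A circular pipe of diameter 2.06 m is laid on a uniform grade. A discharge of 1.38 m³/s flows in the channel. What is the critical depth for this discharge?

At critical depth, Q² T / (g A³) = 1, i.e. A³/T = Q²/g = 1.38²/9.81 = 0.1941.
Trying y = 0.666 m: A³/T = 0.4208 — over.
Trying y = 0.406 m: A³/T = 0.06122 — short.
Trying y = 0.546 m: A³/T = 0.1947 — ≈ 0.1941.

y_c = 0.546 m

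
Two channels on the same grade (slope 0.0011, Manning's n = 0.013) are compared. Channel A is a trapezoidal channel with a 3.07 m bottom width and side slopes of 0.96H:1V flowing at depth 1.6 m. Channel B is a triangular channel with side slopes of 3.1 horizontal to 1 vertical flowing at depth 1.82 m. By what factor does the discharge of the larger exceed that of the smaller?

Channel A: With bottom width b = 3.07 m and side slope z = 0.96: A = (b + zy)y = (3.07 + 0.96×1.6)×1.6 = 7.37 m²; P = b + 2y√(1+z²) = 3.07 + 2×1.6×1.386 = 7.506 m. Hydraulic radius R = A/P = 7.37/7.506 = 0.9818 m. Q_A = (1/0.013)·7.37·0.9818^(2/3)·√0.0011 = 18.57 m³/s.
Channel B: For a triangular section with side slope z = 3.1: A = zy² = 3.1×1.82² = 10.27 m²; P = 2y√(1+z²) = 2×1.82×3.257 = 11.86 m. Hydraulic radius R = A/P = 10.27/11.86 = 0.8661 m. Q_B = (1/0.013)·10.27·0.8661^(2/3)·√0.0011 = 23.8 m³/s.
The larger discharge is 23.8 m³/s and the smaller is 18.57 m³/s; the ratio is 1.28.

1.28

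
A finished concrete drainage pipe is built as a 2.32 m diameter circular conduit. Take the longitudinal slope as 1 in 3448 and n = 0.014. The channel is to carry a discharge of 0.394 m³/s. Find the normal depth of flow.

Manning's equation rearranged: A R^(2/3) = nQ / (1·√S) = 0.014 × 0.394 / (√0.00029) = 0.3239.
Try y = 0.383 m: A R^(2/3) = 0.1741 — short.
Try y = 0.626 m: A R^(2/3) = 0.4682 — over.
Try y = 0.52 m: A R^(2/3) = 0.3239 — close enough.

y_n = 0.52 m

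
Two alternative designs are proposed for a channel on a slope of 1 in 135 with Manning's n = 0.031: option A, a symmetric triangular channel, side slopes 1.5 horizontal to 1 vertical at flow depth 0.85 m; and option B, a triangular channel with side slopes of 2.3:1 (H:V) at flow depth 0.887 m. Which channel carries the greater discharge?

channel B

Channel A: For a triangular section with side slope z = 1.5: A = zy² = 1.5×0.85² = 1.084 m²; P = 2y√(1+z²) = 2×0.85×1.803 = 3.065 m. Hydraulic radius R = A/P = 1.084/3.065 = 0.3536 m. Q_A = (1/0.031)·1.084·0.3536^(2/3)·√0.007407 = 1.505 m³/s.
Channel B: For a triangular section with side slope z = 2.3: A = zy² = 2.3×0.887² = 1.81 m²; P = 2y√(1+z²) = 2×0.887×2.508 = 4.449 m. Hydraulic radius R = A/P = 1.81/4.449 = 0.4067 m. Q_B = (1/0.031)·1.81·0.4067^(2/3)·√0.007407 = 2.758 m³/s.
Q_A = 1.505 m³/s vs Q_B = 2.758 m³/s, so channel B carries more.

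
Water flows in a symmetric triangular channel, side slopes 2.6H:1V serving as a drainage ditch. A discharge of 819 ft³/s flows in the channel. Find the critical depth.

At critical depth, Q² T / (g A³) = 1, i.e. A³/T = Q²/g = 819²/32.2 = 20830.
Trying y = 4.8 ft: A³/T = 8612 — low.
Trying y = 6.33 ft: A³/T = 34350 — high.
Trying y = 5.73 ft: A³/T = 20880 — ≈ 20830.

y_c = 5.73 ft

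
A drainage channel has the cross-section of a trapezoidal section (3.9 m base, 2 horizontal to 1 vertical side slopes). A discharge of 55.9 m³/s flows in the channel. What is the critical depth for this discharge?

At critical depth, Q² T / (g A³) = 1, i.e. A³/T = Q²/g = 55.9²/9.81 = 318.5.
At y = 1.61 m: A³/T = 145.7 — low.
At y = 1.98 m: A³/T = 318.9 — close enough.

y_c = 1.98 m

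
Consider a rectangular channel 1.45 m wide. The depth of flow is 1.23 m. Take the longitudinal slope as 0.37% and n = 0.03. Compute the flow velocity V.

V = 1.2 m/s

Flow area A = b·y = 1.45 × 1.23 = 1.783 m². Wetted perimeter P = b + 2y = 1.45 + 2×1.23 = 3.91 m.
Hydraulic radius R = A/P = 1.783/3.91 = 0.4561 m.
From Manning's equation, V = (1/n) R^(2/3) S^(1/2) = (1/0.03) × 0.4561^(2/3) × 0.0037^(1/2) = 1.2 m/s.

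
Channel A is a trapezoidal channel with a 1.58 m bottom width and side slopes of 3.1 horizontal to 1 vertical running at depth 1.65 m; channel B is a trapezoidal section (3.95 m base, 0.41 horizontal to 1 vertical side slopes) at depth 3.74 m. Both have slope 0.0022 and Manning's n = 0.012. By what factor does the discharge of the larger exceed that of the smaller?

Channel A: With bottom width b = 1.58 m and side slope z = 3.1: A = (b + zy)y = (1.58 + 3.1×1.65)×1.65 = 11.05 m²; P = b + 2y√(1+z²) = 1.58 + 2×1.65×3.257 = 12.33 m. Hydraulic radius R = A/P = 11.05/12.33 = 0.896 m. Q_A = (1/0.012)·11.05·0.896^(2/3)·√0.0022 = 40.13 m³/s.
Channel B: With bottom width b = 3.95 m and side slope z = 0.41: A = (b + zy)y = (3.95 + 0.41×3.74)×3.74 = 20.51 m²; P = b + 2y√(1+z²) = 3.95 + 2×3.74×1.081 = 12.03 m. Hydraulic radius R = A/P = 20.51/12.03 = 1.704 m. Q_B = (1/0.012)·20.51·1.704^(2/3)·√0.0022 = 114.4 m³/s.
The larger discharge is 114.4 m³/s and the smaller is 40.13 m³/s; the ratio is 2.85.

2.85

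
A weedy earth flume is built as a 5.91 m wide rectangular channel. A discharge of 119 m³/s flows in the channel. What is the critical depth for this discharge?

For a rectangular channel, critical depth y_c = (q²/g)^(1/3) where q = Q/b = 119/5.91 = 20.14 m²/s.
So y_c = (20.14²/9.81)^(1/3) = 3.46 m.

y_c = 3.46 m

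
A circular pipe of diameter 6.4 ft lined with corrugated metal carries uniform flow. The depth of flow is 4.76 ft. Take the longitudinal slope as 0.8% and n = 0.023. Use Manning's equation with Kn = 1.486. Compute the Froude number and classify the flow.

subcritical

For a circular section of diameter D = 6.4 ft at depth y = 4.76 ft, the central angle is θ = 2 arccos(1 − 2y/D) = 4.16 rad. Then A = (D²/8)(θ − sin θ) = 25.66 ft² and P = Dθ/2 = 13.31 ft.
Hydraulic radius R = A/P = 25.66/13.31 = 1.927 ft.
V = (1.486/n) R^(2/3) √S = (1.486/0.023) × 1.927^(2/3) × √0.008 = 8.95 ft/s. Hydraulic depth D_h = A/T = 25.66/5.588 = 4.592 ft.
Froude number Fr = V/√(g·D_h) = 8.95/√(32.2×4.592) = 0.736, which is less than 1, so the flow is subcritical.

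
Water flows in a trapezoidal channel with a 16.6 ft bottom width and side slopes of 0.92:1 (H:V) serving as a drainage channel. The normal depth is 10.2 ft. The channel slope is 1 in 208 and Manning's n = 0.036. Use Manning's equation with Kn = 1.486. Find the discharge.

With bottom width b = 16.6 ft and side slope z = 0.92: A = (b + zy)y = (16.6 + 0.92×10.2)×10.2 = 265 ft²; P = b + 2y√(1+z²) = 16.6 + 2×10.2×1.359 = 44.32 ft.
Hydraulic radius R = A/P = 265/44.32 = 5.98 ft.
Manning's equation: Q = (1.486/n) A R^(2/3) S^(1/2) = (1.486/0.036) × 265 × 5.98^(2/3) × 0.004808^(1/2) = 2500 ft³/s.

Q = 2500 ft³/s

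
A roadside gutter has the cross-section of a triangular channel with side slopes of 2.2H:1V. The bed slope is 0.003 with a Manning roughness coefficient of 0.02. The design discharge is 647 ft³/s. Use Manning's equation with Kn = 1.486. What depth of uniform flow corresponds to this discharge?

y_n = 6.06 ft

Manning's equation rearranged: A R^(2/3) = nQ / (1.486·√S) = 0.02 × 647 / (1.486 × √0.003) = 159.
Try y = 6.76 ft: A R^(2/3) = 212.7 — high.
Try y = 6.06 ft: A R^(2/3) = 158.9 — matches.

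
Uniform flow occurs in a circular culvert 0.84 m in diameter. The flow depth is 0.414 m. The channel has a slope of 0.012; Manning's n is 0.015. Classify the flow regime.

For a circular section of diameter D = 0.84 m at depth y = 0.414 m, the central angle is θ = 2 arccos(1 − 2y/D) = 3.113 rad. Then A = (D²/8)(θ − sin θ) = 0.272 m² and P = Dθ/2 = 1.307 m.
Hydraulic radius R = A/P = 0.272/1.307 = 0.2081 m.
V = (1/n) R^(2/3) √S = (1/0.015) × 0.2081^(2/3) × √0.012 = 2.564 m/s. Hydraulic depth D_h = A/T = 0.272/0.8399 = 0.3239 m.
Froude number Fr = V/√(g·D_h) = 2.564/√(9.81×0.3239) = 1.44, which is greater than 1, so the flow is supercritical.

supercritical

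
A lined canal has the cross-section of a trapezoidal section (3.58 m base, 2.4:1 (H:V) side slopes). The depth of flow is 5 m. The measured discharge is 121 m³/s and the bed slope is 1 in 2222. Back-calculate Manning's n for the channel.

n = 0.026

With bottom width b = 3.58 m and side slope z = 2.4: A = (b + zy)y = (3.58 + 2.4×5)×5 = 77.9 m²; P = b + 2y√(1+z²) = 3.58 + 2×5×2.6 = 29.58 m.
Hydraulic radius R = A/P = 77.9/29.58 = 2.634 m.
Rearranging Manning's equation: n = (1/Q) A R^(2/3) S^(1/2) = (1/121) × 77.9 × 2.634^(2/3) × √0.00045 = 0.026.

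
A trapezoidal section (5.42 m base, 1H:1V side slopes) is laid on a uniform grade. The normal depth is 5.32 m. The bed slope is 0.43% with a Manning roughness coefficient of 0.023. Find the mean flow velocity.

V = 5.65 m/s

With bottom width b = 5.42 m and side slope z = 1: A = (b + zy)y = (5.42 + 1×5.32)×5.32 = 57.14 m²; P = b + 2y√(1+z²) = 5.42 + 2×5.32×1.414 = 20.47 m.
Hydraulic radius R = A/P = 57.14/20.47 = 2.792 m.
From Manning's equation, V = (1/n) R^(2/3) S^(1/2) = (1/0.023) × 2.792^(2/3) × 0.0043^(1/2) = 5.65 m/s.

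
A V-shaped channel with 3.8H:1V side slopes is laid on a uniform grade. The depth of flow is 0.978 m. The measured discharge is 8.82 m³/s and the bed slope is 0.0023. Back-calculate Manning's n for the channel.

n = 0.012

For a triangular section with side slope z = 3.8: A = zy² = 3.8×0.978² = 3.635 m²; P = 2y√(1+z²) = 2×0.978×3.929 = 7.686 m.
Hydraulic radius R = A/P = 3.635/7.686 = 0.4729 m.
Rearranging Manning's equation: n = (1/Q) A R^(2/3) S^(1/2) = (1/8.82) × 3.635 × 0.4729^(2/3) × √0.0023 = 0.012.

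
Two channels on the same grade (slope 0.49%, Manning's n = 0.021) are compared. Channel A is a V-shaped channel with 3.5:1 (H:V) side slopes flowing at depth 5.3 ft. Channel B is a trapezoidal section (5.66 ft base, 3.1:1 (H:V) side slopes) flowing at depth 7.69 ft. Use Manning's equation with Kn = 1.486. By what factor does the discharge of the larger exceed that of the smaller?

3.15

Channel A: For a triangular section with side slope z = 3.5: A = zy² = 3.5×5.3² = 98.31 ft²; P = 2y√(1+z²) = 2×5.3×3.64 = 38.58 ft. Hydraulic radius R = A/P = 98.31/38.58 = 2.548 ft. Q_A = (1.486/0.021)·98.31·2.548^(2/3)·√0.0049 = 908.5 ft³/s.
Channel B: With bottom width b = 5.66 ft and side slope z = 3.1: A = (b + zy)y = (5.66 + 3.1×7.69)×7.69 = 226.8 ft²; P = b + 2y√(1+z²) = 5.66 + 2×7.69×3.257 = 55.76 ft. Hydraulic radius R = A/P = 226.8/55.76 = 4.068 ft. Q_B = (1.486/0.021)·226.8·4.068^(2/3)·√0.0049 = 2864 ft³/s.
The larger discharge is 2864 ft³/s and the smaller is 908.5 ft³/s; the ratio is 3.15.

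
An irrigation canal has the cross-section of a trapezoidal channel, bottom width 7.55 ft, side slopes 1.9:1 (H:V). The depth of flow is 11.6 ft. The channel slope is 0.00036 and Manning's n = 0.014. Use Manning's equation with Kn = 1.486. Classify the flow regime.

With bottom width b = 7.55 ft and side slope z = 1.9: A = (b + zy)y = (7.55 + 1.9×11.6)×11.6 = 343.2 ft²; P = b + 2y√(1+z²) = 7.55 + 2×11.6×2.147 = 57.36 ft.
Hydraulic radius R = A/P = 343.2/57.36 = 5.984 ft.
V = (1.486/n) R^(2/3) √S = (1.486/0.014) × 5.984^(2/3) × √0.00036 = 6.638 ft/s. Hydraulic depth D_h = A/T = 343.2/51.63 = 6.648 ft.
Froude number Fr = V/√(g·D_h) = 6.638/√(32.2×6.648) = 0.454, which is less than 1, so the flow is subcritical.

subcritical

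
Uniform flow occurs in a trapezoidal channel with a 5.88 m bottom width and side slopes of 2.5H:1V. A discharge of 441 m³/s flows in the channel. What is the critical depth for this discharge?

y_c = 4.73 m

At critical depth, Q² T / (g A³) = 1, i.e. A³/T = Q²/g = 441²/9.81 = 19820.
At y = 5.95 m: A³/T = 52860 — over.
At y = 4.73 m: A³/T = 19890 — ≈ 19820.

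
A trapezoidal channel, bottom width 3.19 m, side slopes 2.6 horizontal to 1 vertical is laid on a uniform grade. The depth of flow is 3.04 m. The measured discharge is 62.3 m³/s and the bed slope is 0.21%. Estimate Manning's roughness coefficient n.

n = 0.035

With bottom width b = 3.19 m and side slope z = 2.6: A = (b + zy)y = (3.19 + 2.6×3.04)×3.04 = 33.73 m²; P = b + 2y√(1+z²) = 3.19 + 2×3.04×2.786 = 20.13 m.
Hydraulic radius R = A/P = 33.73/20.13 = 1.676 m.
Rearranging Manning's equation: n = (1/Q) A R^(2/3) S^(1/2) = (1/62.3) × 33.73 × 1.676^(2/3) × √0.0021 = 0.035.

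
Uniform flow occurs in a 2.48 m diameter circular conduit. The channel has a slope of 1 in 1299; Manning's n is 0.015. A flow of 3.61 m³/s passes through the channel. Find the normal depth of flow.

y_n = 1.32 m

Manning's equation rearranged: A R^(2/3) = nQ / (1·√S) = 0.015 × 3.61 / (√0.0007698) = 1.952.
Trying y = 1.55 m: A R^(2/3) = 2.509 — high.
Trying y = 0.955 m: A R^(2/3) = 1.104 — low.
Trying y = 1.32 m: A R^(2/3) = 1.95 — ≈ 1.952.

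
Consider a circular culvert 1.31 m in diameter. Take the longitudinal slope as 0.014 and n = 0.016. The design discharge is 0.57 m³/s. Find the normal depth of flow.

Manning's equation rearranged: A R^(2/3) = nQ / (1·√S) = 0.016 × 0.57 / (√0.014) = 0.07708.
Try y = 0.242 m: A R^(2/3) = 0.04772 — short.
Try y = 0.355 m: A R^(2/3) = 0.1028 — over.
Try y = 0.307 m: A R^(2/3) = 0.07714 — matches.

y_n = 0.307 m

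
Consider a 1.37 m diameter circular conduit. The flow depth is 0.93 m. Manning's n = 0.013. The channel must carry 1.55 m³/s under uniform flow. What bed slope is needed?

S = 0.00121

For a circular section of diameter D = 1.37 m at depth y = 0.93 m, the central angle is θ = 2 arccos(1 − 2y/D) = 3.873 rad. Then A = (D²/8)(θ − sin θ) = 1.065 m² and P = Dθ/2 = 2.653 m.
Hydraulic radius R = A/P = 1.065/2.653 = 0.4016 m.
From Manning's equation, S = [nQ / (1 A R^(2/3))]² = [0.013 × 1.55 / (1 × 1.065 × 0.4016^(2/3))]² = 0.00121.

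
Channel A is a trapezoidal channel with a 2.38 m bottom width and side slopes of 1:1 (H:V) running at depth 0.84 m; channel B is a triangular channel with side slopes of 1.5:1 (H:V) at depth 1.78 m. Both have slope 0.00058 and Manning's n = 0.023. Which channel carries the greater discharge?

Channel A: With bottom width b = 2.38 m and side slope z = 1: A = (b + zy)y = (2.38 + 1×0.84)×0.84 = 2.705 m²; P = b + 2y√(1+z²) = 2.38 + 2×0.84×1.414 = 4.756 m. Hydraulic radius R = A/P = 2.705/4.756 = 0.5687 m. Q_A = (1/0.023)·2.705·0.5687^(2/3)·√0.00058 = 1.944 m³/s.
Channel B: For a triangular section with side slope z = 1.5: A = zy² = 1.5×1.78² = 4.753 m²; P = 2y√(1+z²) = 2×1.78×1.803 = 6.418 m. Hydraulic radius R = A/P = 4.753/6.418 = 0.7405 m. Q_B = (1/0.023)·4.753·0.7405^(2/3)·√0.00058 = 4.073 m³/s.
Q_A = 1.944 m³/s vs Q_B = 4.073 m³/s, so channel B carries more.

channel B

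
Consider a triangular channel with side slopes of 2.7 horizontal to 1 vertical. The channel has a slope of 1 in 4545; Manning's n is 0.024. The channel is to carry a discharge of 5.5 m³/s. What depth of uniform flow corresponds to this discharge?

Manning's equation rearranged: A R^(2/3) = nQ / (1·√S) = 0.024 × 5.5 / (√0.00022) = 8.899.
Trying y = 2.22 m: A R^(2/3) = 13.67 — high.
Trying y = 1.89 m: A R^(2/3) = 8.898 — close enough.

y_n = 1.89 m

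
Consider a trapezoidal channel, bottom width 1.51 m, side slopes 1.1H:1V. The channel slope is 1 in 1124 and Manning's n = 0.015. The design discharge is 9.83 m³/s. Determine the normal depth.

y_n = 1.65 m

Manning's equation rearranged: A R^(2/3) = nQ / (1·√S) = 0.015 × 9.83 / (√0.0008897) = 4.943.
Trying y = 1.88 m: A R^(2/3) = 6.489 — too large.
Trying y = 1.32 m: A R^(2/3) = 3.139 — too small.
Trying y = 1.65 m: A R^(2/3) = 4.943 — ≈ 4.943.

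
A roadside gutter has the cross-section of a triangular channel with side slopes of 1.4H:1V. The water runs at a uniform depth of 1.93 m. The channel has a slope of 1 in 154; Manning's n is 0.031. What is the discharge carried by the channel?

Q = 11.5 m³/s

For a triangular section with side slope z = 1.4: A = zy² = 1.4×1.93² = 5.215 m²; P = 2y√(1+z²) = 2×1.93×1.72 = 6.641 m.
Hydraulic radius R = A/P = 5.215/6.641 = 0.7853 m.
Manning's equation: Q = (1/n) A R^(2/3) S^(1/2) = (1/0.031) × 5.215 × 0.7853^(2/3) × 0.006494^(1/2) = 11.5 m³/s.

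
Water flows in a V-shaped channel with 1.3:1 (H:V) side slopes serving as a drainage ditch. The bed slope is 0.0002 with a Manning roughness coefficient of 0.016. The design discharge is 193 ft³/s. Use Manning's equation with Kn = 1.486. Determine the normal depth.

Manning's equation rearranged: A R^(2/3) = nQ / (1.486·√S) = 0.016 × 193 / (1.486 × √0.0002) = 146.9.
Try y = 8.48 ft: A R^(2/3) = 209.7 — high.
Try y = 5.99 ft: A R^(2/3) = 83.01 — low.
Try y = 7.42 ft: A R^(2/3) = 146.9 — close enough.

y_n = 7.42 ft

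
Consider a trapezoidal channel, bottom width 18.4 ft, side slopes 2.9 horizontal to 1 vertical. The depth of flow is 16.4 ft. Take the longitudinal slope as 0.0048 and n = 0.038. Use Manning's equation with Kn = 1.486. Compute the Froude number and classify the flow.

subcritical

With bottom width b = 18.4 ft and side slope z = 2.9: A = (b + zy)y = (18.4 + 2.9×16.4)×16.4 = 1082 ft²; P = b + 2y√(1+z²) = 18.4 + 2×16.4×3.068 = 119 ft.
Hydraulic radius R = A/P = 1082/119 = 9.089 ft.
V = (1.486/n) R^(2/3) √S = (1.486/0.038) × 9.089^(2/3) × √0.0048 = 11.8 ft/s. Hydraulic depth D_h = A/T = 1082/113.5 = 9.529 ft.
Froude number Fr = V/√(g·D_h) = 11.8/√(32.2×9.529) = 0.674, which is less than 1, so the flow is subcritical.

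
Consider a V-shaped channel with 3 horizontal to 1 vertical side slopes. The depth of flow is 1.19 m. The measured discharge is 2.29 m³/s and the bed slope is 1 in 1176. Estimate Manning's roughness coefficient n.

For a triangular section with side slope z = 3: A = zy² = 3×1.19² = 4.248 m²; P = 2y√(1+z²) = 2×1.19×3.162 = 7.526 m.
Hydraulic radius R = A/P = 4.248/7.526 = 0.5645 m.
Rearranging Manning's equation: n = (1/Q) A R^(2/3) S^(1/2) = (1/2.29) × 4.248 × 0.5645^(2/3) × √0.0008503 = 0.0369.

n = 0.0369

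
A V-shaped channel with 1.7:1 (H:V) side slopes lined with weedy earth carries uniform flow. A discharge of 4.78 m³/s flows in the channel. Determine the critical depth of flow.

y_c = 1.1 m

At critical depth, Q² T / (g A³) = 1, i.e. A³/T = Q²/g = 4.78²/9.81 = 2.329.
Trying y = 0.936 m: A³/T = 1.038 — low.
Trying y = 1.24 m: A³/T = 4.236 — high.
Trying y = 1.1 m: A³/T = 2.327 — close enough.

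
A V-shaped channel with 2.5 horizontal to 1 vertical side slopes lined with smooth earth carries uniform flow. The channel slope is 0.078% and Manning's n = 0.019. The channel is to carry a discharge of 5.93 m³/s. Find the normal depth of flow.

Manning's equation rearranged: A R^(2/3) = nQ / (1·√S) = 0.019 × 5.93 / (√0.00078) = 4.034.
At y = 1.66 m: A R^(2/3) = 5.791 — high.
At y = 1.45 m: A R^(2/3) = 4.037 — ≈ 4.034.

y_n = 1.45 m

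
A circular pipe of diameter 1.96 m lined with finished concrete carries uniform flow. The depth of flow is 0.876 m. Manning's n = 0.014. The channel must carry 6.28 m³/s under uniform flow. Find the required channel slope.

For a circular section of diameter D = 1.96 m at depth y = 0.876 m, the central angle is θ = 2 arccos(1 − 2y/D) = 2.929 rad. Then A = (D²/8)(θ − sin θ) = 1.305 m² and P = Dθ/2 = 2.87 m.
Hydraulic radius R = A/P = 1.305/2.87 = 0.4547 m.
From Manning's equation, S = [nQ / (1 A R^(2/3))]² = [0.014 × 6.28 / (1 × 1.305 × 0.4547^(2/3))]² = 0.013.

S = 0.013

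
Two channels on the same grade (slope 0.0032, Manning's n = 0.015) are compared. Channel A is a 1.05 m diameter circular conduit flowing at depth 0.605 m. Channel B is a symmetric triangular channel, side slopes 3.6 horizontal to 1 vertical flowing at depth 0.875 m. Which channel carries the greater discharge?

Channel A: For a circular section of diameter D = 1.05 m at depth y = 0.605 m, the central angle is θ = 2 arccos(1 − 2y/D) = 3.448 rad. Then A = (D²/8)(θ − sin θ) = 0.5166 m² and P = Dθ/2 = 1.81 m. Hydraulic radius R = A/P = 0.5166/1.81 = 0.2854 m. Q_A = (1/0.015)·0.5166·0.2854^(2/3)·√0.0032 = 0.8446 m³/s.
Channel B: For a triangular section with side slope z = 3.6: A = zy² = 3.6×0.875² = 2.756 m²; P = 2y√(1+z²) = 2×0.875×3.736 = 6.539 m. Hydraulic radius R = A/P = 2.756/6.539 = 0.4215 m. Q_B = (1/0.015)·2.756·0.4215^(2/3)·√0.0032 = 5.844 m³/s.
Q_A = 0.8446 m³/s vs Q_B = 5.844 m³/s, so channel B carries more.

channel B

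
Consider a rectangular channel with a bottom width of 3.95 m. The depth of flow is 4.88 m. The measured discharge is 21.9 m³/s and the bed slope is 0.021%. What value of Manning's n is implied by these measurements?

Flow area A = b·y = 3.95 × 4.88 = 19.28 m². Wetted perimeter P = b + 2y = 3.95 + 2×4.88 = 13.71 m.
Hydraulic radius R = A/P = 19.28/13.71 = 1.406 m.
Rearranging Manning's equation: n = (1/Q) A R^(2/3) S^(1/2) = (1/21.9) × 19.28 × 1.406^(2/3) × √0.00021 = 0.016.

n = 0.016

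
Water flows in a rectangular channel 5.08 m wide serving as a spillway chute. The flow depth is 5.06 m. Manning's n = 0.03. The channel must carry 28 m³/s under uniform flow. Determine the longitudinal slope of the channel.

Flow area A = b·y = 5.08 × 5.06 = 25.7 m². Wetted perimeter P = b + 2y = 5.08 + 2×5.06 = 15.2 m.
Hydraulic radius R = A/P = 25.7/15.2 = 1.691 m.
From Manning's equation, S = [nQ / (1 A R^(2/3))]² = [0.03 × 28 / (1 × 25.7 × 1.691^(2/3))]² = 0.00053.

S = 0.00053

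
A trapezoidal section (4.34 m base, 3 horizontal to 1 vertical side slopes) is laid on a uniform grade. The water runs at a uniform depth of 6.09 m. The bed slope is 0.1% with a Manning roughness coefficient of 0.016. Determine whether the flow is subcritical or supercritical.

With bottom width b = 4.34 m and side slope z = 3: A = (b + zy)y = (4.34 + 3×6.09)×6.09 = 137.7 m²; P = b + 2y√(1+z²) = 4.34 + 2×6.09×3.162 = 42.86 m.
Hydraulic radius R = A/P = 137.7/42.86 = 3.213 m.
V = (1/n) R^(2/3) √S = (1/0.016) × 3.213^(2/3) × √0.001 = 4.303 m/s. Hydraulic depth D_h = A/T = 137.7/40.88 = 3.368 m.
Froude number Fr = V/√(g·D_h) = 4.303/√(9.81×3.368) = 0.749, which is less than 1, so the flow is subcritical.

subcritical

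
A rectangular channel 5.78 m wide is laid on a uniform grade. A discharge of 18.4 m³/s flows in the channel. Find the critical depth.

y_c = 1.01 m

For a rectangular channel, critical depth y_c = (q²/g)^(1/3) where q = Q/b = 18.4/5.78 = 3.183 m²/s.
So y_c = (3.183²/9.81)^(1/3) = 1.01 m.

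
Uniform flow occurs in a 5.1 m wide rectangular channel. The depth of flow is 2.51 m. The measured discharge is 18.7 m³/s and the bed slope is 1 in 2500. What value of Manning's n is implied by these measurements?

Flow area A = b·y = 5.1 × 2.51 = 12.8 m². Wetted perimeter P = b + 2y = 5.1 + 2×2.51 = 10.12 m.
Hydraulic radius R = A/P = 12.8/10.12 = 1.265 m.
Rearranging Manning's equation: n = (1/Q) A R^(2/3) S^(1/2) = (1/18.7) × 12.8 × 1.265^(2/3) × √0.0004 = 0.016.

n = 0.016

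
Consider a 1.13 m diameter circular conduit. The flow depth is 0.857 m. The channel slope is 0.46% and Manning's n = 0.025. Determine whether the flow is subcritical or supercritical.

For a circular section of diameter D = 1.13 m at depth y = 0.857 m, the central angle is θ = 2 arccos(1 − 2y/D) = 4.228 rad. Then A = (D²/8)(θ − sin θ) = 0.8161 m² and P = Dθ/2 = 2.389 m.
Hydraulic radius R = A/P = 0.8161/2.389 = 0.3416 m.
V = (1/n) R^(2/3) √S = (1/0.025) × 0.3416^(2/3) × √0.0046 = 1.326 m/s. Hydraulic depth D_h = A/T = 0.8161/0.9674 = 0.8436 m.
Froude number Fr = V/√(g·D_h) = 1.326/√(9.81×0.8436) = 0.461, which is less than 1, so the flow is subcritical.

subcritical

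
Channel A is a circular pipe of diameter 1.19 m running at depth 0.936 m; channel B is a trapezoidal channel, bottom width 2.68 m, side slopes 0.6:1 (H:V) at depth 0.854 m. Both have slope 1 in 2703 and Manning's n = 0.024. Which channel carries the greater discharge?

channel B

Channel A: For a circular section of diameter D = 1.19 m at depth y = 0.936 m, the central angle is θ = 2 arccos(1 − 2y/D) = 4.362 rad. Then A = (D²/8)(θ − sin θ) = 0.9384 m² and P = Dθ/2 = 2.595 m. Hydraulic radius R = A/P = 0.9384/2.595 = 0.3616 m. Q_A = (1/0.024)·0.9384·0.3616^(2/3)·√0.00037 = 0.3817 m³/s.
Channel B: With bottom width b = 2.68 m and side slope z = 0.6: A = (b + zy)y = (2.68 + 0.6×0.854)×0.854 = 2.726 m²; P = b + 2y√(1+z²) = 2.68 + 2×0.854×1.166 = 4.672 m. Hydraulic radius R = A/P = 2.726/4.672 = 0.5836 m. Q_B = (1/0.024)·2.726·0.5836^(2/3)·√0.00037 = 1.526 m³/s.
Q_A = 0.3817 m³/s vs Q_B = 1.526 m³/s, so channel B carries more.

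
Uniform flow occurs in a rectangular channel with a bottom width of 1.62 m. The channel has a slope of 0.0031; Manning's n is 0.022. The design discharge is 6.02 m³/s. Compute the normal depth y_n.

y_n = 2.1 m

Manning's equation rearranged: A R^(2/3) = nQ / (1·√S) = 0.022 × 6.02 / (√0.0031) = 2.379.
Try y = 2.66 m: A R^(2/3) = 3.136 — too large.
Try y = 1.87 m: A R^(2/3) = 2.071 — too small.
Try y = 2.1 m: A R^(2/3) = 2.378 — close enough.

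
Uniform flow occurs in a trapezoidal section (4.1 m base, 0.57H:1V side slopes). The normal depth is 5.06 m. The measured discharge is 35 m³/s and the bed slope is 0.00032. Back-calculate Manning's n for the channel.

n = 0.031

With bottom width b = 4.1 m and side slope z = 0.57: A = (b + zy)y = (4.1 + 0.57×5.06)×5.06 = 35.34 m²; P = b + 2y√(1+z²) = 4.1 + 2×5.06×1.151 = 15.75 m.
Hydraulic radius R = A/P = 35.34/15.75 = 2.244 m.
Rearranging Manning's equation: n = (1/Q) A R^(2/3) S^(1/2) = (1/35) × 35.34 × 2.244^(2/3) × √0.00032 = 0.031.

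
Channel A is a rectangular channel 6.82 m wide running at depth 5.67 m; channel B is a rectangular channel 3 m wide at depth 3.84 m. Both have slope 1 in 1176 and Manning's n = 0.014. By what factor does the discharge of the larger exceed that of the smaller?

Channel A: Flow area A = b·y = 6.82 × 5.67 = 38.67 m². Wetted perimeter P = b + 2y = 6.82 + 2×5.67 = 18.16 m. Hydraulic radius R = A/P = 38.67/18.16 = 2.129 m. Q_A = (1/0.014)·38.67·2.129^(2/3)·√0.0008503 = 133.3 m³/s.
Channel B: Flow area A = b·y = 3 × 3.84 = 11.52 m². Wetted perimeter P = b + 2y = 3 + 2×3.84 = 10.68 m. Hydraulic radius R = A/P = 11.52/10.68 = 1.079 m. Q_B = (1/0.014)·11.52·1.079^(2/3)·√0.0008503 = 25.24 m³/s.
The larger discharge is 133.3 m³/s and the smaller is 25.24 m³/s; the ratio is 5.28.

5.28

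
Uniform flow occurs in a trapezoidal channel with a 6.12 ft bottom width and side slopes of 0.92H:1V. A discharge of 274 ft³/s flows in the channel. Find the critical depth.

y_c = 3.33 ft

At critical depth, Q² T / (g A³) = 1, i.e. A³/T = Q²/g = 274²/32.2 = 2332.
At y = 2.86 ft: A³/T = 1377 — too small.
At y = 3.95 ft: A³/T = 4272 — too large.
At y = 3.33 ft: A³/T = 2335 — ≈ 2332.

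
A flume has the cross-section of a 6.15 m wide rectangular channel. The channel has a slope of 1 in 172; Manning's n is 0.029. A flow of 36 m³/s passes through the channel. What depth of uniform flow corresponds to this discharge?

Manning's equation rearranged: A R^(2/3) = nQ / (1·√S) = 0.029 × 36 / (√0.005814) = 13.69.
Try y = 2.44 m: A R^(2/3) = 18.42 — too large.
Try y = 1.65 m: A R^(2/3) = 10.64 — too small.
Try y = 1.97 m: A R^(2/3) = 13.69 — ≈ 13.69.

y_n = 1.97 m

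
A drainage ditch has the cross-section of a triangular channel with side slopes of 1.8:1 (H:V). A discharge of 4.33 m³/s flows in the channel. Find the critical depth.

At critical depth, Q² T / (g A³) = 1, i.e. A³/T = Q²/g = 4.33²/9.81 = 1.911.
Trying y = 1.28 m: A³/T = 5.566 — high.
Trying y = 0.722 m: A³/T = 0.3178 — low.
Trying y = 1.03 m: A³/T = 1.878 — matches.

y_c = 1.03 m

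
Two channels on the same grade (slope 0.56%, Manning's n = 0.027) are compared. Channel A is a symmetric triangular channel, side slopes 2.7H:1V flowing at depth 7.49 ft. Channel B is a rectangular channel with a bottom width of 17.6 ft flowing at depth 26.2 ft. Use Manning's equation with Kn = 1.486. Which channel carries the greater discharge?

Channel A: For a triangular section with side slope z = 2.7: A = zy² = 2.7×7.49² = 151.5 ft²; P = 2y√(1+z²) = 2×7.49×2.879 = 43.13 ft. Hydraulic radius R = A/P = 151.5/43.13 = 3.512 ft. Q_A = (1.486/0.027)·151.5·3.512^(2/3)·√0.0056 = 1441 ft³/s.
Channel B: Flow area A = b·y = 17.6 × 26.2 = 461.1 ft². Wetted perimeter P = b + 2y = 17.6 + 2×26.2 = 70 ft. Hydraulic radius R = A/P = 461.1/70 = 6.587 ft. Q_B = (1.486/0.027)·461.1·6.587^(2/3)·√0.0056 = 6674 ft³/s.
Q_A = 1441 ft³/s vs Q_B = 6674 ft³/s, so channel B carries more.

channel B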